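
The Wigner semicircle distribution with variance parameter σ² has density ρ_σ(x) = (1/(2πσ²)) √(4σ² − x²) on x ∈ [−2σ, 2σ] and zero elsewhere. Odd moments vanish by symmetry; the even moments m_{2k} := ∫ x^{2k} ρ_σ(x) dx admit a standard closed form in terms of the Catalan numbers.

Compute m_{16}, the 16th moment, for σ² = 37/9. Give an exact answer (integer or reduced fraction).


By the scaled semicircle moment identity, m_{2k} = σ^{2k} · C_k with k = 8.
C_8 = (1/(k+1)) · C(2k, k) = (1/9) · C(16, 8) = (1/9) · 12870 = 1430.
σ^{2k} = (σ²)^k = (37/9)^8 = 3512479453921/43046721.

Therefore m_{16} = σ^{16} · C_8 = (3512479453921/43046721) · 1430 = 5022845619107030/43046721.


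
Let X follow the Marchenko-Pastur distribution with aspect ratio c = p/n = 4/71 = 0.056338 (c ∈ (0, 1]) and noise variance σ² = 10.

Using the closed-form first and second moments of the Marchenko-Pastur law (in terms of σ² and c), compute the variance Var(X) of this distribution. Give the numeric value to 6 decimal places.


Recall the MP moments m_1 = E[X] = σ² and m_2 = E[X²] = σ⁴ (1 + c).
m_1 = E[X] = σ² = 10, so m_1² = 100.
m_2 = E[X²] = σ⁴ (1 + c) = 100 · (1 + 0.056338) = 100 · 1.056338 = 105.633803.
(Note m_2 − m_1² simplifies to c · σ⁴ = 0.056338 · 100.)

Var(X) = m_2 − m_1² = 105.633803 − 100 = 5.633803.


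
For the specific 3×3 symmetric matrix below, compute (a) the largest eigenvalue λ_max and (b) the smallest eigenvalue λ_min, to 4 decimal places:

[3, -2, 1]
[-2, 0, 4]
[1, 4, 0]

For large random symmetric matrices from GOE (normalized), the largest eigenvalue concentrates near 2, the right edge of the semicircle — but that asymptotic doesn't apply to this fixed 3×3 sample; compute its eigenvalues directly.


Since M is real symmetric, all three eigenvalues are real; they are the roots of det(λI − M) = λ³ − (tr M) λ² + s λ − det M, where s is the sum of the principal 2×2 minors.
tr M = 3 + 0 + 0 = 3.
s = (3·0 − (-2)²) + (3·0 − 1²) + (0·0 − 4²) = -4 + (-1) + (-16) = -21.
det M (expand along row 1) = 3·(-16) − (-2)·(-4) + 1·(-8) = -64.
Characteristic polynomial: λ³ − 3λ² − 21λ + 64 = 0.
Substitute λ = y + (tr M)/3 = y + 1.000000 to remove the quadratic term: y³ + p·y + q = 0 with p = s − (tr M)²/3 = -24.000000 and q = −2(tr M)³/27 + (tr M)·s/3 − det M = 41.000000.
Three real roots ⇒ use the trigonometric (Viète) form: r = 2√(−p/3) = 5.656854, φ = arccos(3q/(p·r)) = arccos(-0.905981) = 2.704487 rad.
y_k = r·cos(φ/3 − 2πk/3) for k = 0, 1, 2 gives y = 3.509726, 2.087190, -5.596916.
λ_k = y_k + 1.000000 gives λ = 4.5097, 3.0872, -4.5969 (check: the sum is 3.0000 = tr M).

Hence λ_max = 4.5097 and λ_min = -4.5969.


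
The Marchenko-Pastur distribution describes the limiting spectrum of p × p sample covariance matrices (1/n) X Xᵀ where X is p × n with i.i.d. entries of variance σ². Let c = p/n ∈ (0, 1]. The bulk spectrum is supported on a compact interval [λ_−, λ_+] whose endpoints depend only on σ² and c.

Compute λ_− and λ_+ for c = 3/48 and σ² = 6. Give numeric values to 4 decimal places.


c = 3/48 = 0.062500; √c = 0.250000.
λ_− = σ² (1 − √c)² = 6 · (1 − 0.250000)² = 6 · (0.750000)² = 3.375000.
λ_+ = σ² (1 + √c)² = 6 · (1 + 0.250000)² = 6 · (1.250000)² = 9.375000.

Rounded to 4 decimal places: λ_− ≈ 3.3750, λ_+ ≈ 9.3750.


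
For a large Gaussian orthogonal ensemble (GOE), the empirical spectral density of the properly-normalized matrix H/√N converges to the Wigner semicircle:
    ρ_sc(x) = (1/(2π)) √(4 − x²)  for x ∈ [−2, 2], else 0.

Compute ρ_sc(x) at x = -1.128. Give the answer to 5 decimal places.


ρ_sc(x) = (1/(2π)) √(4 − x²). With x = -1.128:
  4 − x² = 4 − (-1.128)² = 4 − 1.272384 = 2.727616.
  √(4 − x²) = 1.651550.
  1/(2π) = 0.159155.
  ρ_sc(-1.128) = 0.159155 · 1.651550 = 0.262852.

Rounded to 5 decimal places: ρ_sc(-1.128) ≈ 0.26285.


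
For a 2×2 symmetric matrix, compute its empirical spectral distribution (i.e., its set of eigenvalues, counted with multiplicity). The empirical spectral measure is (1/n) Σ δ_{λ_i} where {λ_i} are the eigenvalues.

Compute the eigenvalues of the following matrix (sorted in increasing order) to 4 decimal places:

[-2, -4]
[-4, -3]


Since M is real symmetric, both eigenvalues are real; they are the roots of det(λI − M) = λ² − (tr M) λ + det M.
tr M = -2 + (-3) = -5.
det M = (-2)·(-3) − (-4)² = 6 − 16 = -10.
Characteristic polynomial: λ² + 5λ − 10 = 0.
Discriminant Δ = (tr M)² − 4·det M = 25 − (-40) = 65; √Δ = 8.062258.
λ = (tr M ± √Δ)/2 = (-5 ± 8.062258)/2, giving (tr M − √Δ)/2 = -6.5311 and (tr M + √Δ)/2 = 1.5311.

Eigenvalues sorted in increasing order: [-6.5311, 1.5311].


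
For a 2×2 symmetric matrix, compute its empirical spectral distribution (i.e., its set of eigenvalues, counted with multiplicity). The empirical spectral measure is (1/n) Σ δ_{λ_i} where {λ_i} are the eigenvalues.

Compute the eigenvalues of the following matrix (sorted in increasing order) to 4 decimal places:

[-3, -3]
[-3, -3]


Since M is real symmetric, both eigenvalues are real; they are the roots of det(λI − M) = λ² − (tr M) λ + det M.
tr M = -3 + (-3) = -6.
det M = (-3)·(-3) − (-3)² = 9 − 9 = 0.
Characteristic polynomial: λ² + 6λ = 0.
Discriminant Δ = (tr M)² − 4·det M = 36 − 0 = 36; √Δ = 6.000000.
λ = (tr M ± √Δ)/2 = (-6 ± 6.000000)/2, giving (tr M − √Δ)/2 = -6.0000 and (tr M + √Δ)/2 = 0.0000.

Eigenvalues sorted in increasing order: [-6.0000, 0.0000].


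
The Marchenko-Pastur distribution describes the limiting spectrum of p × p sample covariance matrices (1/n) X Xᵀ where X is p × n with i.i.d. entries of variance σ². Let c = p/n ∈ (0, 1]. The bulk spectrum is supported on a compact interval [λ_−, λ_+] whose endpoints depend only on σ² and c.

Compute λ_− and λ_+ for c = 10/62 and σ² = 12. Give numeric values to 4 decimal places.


c = 10/62 = 0.161290; √c = 0.401610.
λ_− = σ² (1 − √c)² = 12 · (1 − 0.401610)² = 12 · (0.598390)² = 4.296852.
λ_+ = σ² (1 + √c)² = 12 · (1 + 0.401610)² = 12 · (1.401610)² = 23.574116.

Rounded to 4 decimal places: λ_− ≈ 4.2969, λ_+ ≈ 23.5741.


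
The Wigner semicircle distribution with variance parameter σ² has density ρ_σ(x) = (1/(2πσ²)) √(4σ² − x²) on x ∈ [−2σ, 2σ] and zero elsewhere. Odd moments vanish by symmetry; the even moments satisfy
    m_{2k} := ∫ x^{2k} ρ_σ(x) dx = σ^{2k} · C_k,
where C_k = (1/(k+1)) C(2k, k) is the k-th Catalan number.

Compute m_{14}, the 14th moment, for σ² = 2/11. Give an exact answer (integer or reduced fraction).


By the scaled semicircle moment identity, m_{2k} = σ^{2k} · C_k with k = 7.
C_7 = (1/(k+1)) · C(2k, k) = (1/8) · C(14, 7) = (1/8) · 3432 = 429.
σ^{2k} = (σ²)^k = (2/11)^7 = 128/19487171.

Therefore m_{14} = σ^{14} · C_7 = (128/19487171) · 429 = 4992/1771561.


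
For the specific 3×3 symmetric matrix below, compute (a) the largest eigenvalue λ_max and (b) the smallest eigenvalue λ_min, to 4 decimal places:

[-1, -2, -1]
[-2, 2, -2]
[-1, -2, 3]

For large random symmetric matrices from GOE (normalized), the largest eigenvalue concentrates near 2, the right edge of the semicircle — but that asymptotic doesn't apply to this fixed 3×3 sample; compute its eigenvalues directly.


Since M is real symmetric, all three eigenvalues are real; they are the roots of det(λI − M) = λ³ − (tr M) λ² + s λ − det M, where s is the sum of the principal 2×2 minors.
tr M = -1 + 2 + 3 = 4.
s = ((-1)·2 − (-2)²) + ((-1)·3 − (-1)²) + (2·3 − (-2)²) = -6 + (-4) + 2 = -8.
det M (expand along row 1) = (-1)·2 − (-2)·(-8) + (-1)·6 = -24.
Characteristic polynomial: λ³ − 4λ² − 8λ + 24 = 0.
Substitute λ = y + (tr M)/3 = y + 1.333333 to remove the quadratic term: y³ + p·y + q = 0 with p = s − (tr M)²/3 = -13.333333 and q = −2(tr M)³/27 + (tr M)·s/3 − det M = 8.592593.
Three real roots ⇒ use the trigonometric (Viète) form: r = 2√(−p/3) = 4.216370, φ = arccos(3q/(p·r)) = arccos(-0.458530) = 2.047137 rad.
y_k = r·cos(φ/3 − 2πk/3) for k = 0, 1, 2 gives y = 3.272218, 0.666667, -3.938885.
λ_k = y_k + 1.333333 gives λ = 4.6056, 2.0000, -2.6056 (check: the sum is 4.0000 = tr M).

Hence λ_max = 4.6056 and λ_min = -2.6056.


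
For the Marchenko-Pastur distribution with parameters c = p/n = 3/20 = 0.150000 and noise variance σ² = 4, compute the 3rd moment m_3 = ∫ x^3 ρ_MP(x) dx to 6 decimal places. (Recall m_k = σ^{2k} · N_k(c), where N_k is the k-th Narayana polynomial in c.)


E[X³] = σ⁶ (1 + 3c + c²) (third MP moment). With σ² = 4 (so σ⁶ = 64) and c = 3/20 = 0.150000: E[X³] = 64 · (1 + 3·0.150000 + (0.150000)²) = 64 · 1.472500.

So E[X^3] = 94.240000.


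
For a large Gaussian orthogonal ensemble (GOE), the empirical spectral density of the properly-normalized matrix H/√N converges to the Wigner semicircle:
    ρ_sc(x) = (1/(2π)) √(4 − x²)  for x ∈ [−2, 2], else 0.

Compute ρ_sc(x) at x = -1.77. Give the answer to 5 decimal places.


ρ_sc(x) = (1/(2π)) √(4 − x²). With x = -1.77:
  4 − x² = 4 − (-1.77)² = 4 − 3.132900 = 0.867100.
  √(4 − x²) = 0.931182.
  1/(2π) = 0.159155.
  ρ_sc(-1.77) = 0.159155 · 0.931182 = 0.148202.

Rounded to 5 decimal places: ρ_sc(-1.77) ≈ 0.14820.


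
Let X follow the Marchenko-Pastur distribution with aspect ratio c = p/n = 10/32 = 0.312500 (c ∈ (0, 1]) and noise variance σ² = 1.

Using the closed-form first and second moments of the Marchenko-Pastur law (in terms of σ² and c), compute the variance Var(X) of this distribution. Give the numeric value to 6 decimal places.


Recall the MP moments m_1 = E[X] = σ² and m_2 = E[X²] = σ⁴ (1 + c).
m_1 = E[X] = σ² = 1, so m_1² = 1.
m_2 = E[X²] = σ⁴ (1 + c) = 1 · (1 + 0.312500) = 1 · 1.312500 = 1.312500.
(Note m_2 − m_1² simplifies to c · σ⁴ = 0.312500 · 1.)

Var(X) = m_2 − m_1² = 1.312500 − 1 = 0.312500.


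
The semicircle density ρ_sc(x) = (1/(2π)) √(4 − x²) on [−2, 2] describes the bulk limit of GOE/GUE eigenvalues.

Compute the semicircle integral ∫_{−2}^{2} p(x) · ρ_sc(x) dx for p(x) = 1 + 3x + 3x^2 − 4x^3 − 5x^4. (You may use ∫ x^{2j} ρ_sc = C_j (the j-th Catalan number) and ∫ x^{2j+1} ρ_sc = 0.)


Write p(x) = Σ a_i x^i, split into monomials and integrate each against ρ_sc separately.
Using ∫ x^{2j} ρ_sc = C_j = (1/(j+1)) C(2j, j) (Catalan numbers) and ∫ x^{2j+1} ρ_sc = 0 (odd monomials vanish by symmetry):
  i = 0 (even): a_0 · C_{0} = 1 · 1 = 1
  i = 1 (odd): ∫ x^1 ρ_sc = 0 (vanishes)
  i = 2 (even): a_2 · C_{1} = 3 · 1 = 3
  i = 3 (odd): ∫ x^3 ρ_sc = 0 (vanishes)
  i = 4 (even): a_4 · C_{2} = -5 · 2 = -10

Summing the contributions: ∫_{−2}^{2} p(x) ρ_sc(x) dx = 1 + 3 + (-10) = -6.


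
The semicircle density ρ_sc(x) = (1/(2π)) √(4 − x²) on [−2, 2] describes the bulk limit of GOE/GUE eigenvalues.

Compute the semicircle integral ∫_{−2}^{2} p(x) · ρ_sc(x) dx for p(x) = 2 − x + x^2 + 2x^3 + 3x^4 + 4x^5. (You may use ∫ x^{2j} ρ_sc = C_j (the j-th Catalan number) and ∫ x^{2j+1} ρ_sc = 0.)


Write p(x) = Σ a_i x^i, split into monomials and integrate each against ρ_sc separately.
Using ∫ x^{2j} ρ_sc = C_j = (1/(j+1)) C(2j, j) (Catalan numbers) and ∫ x^{2j+1} ρ_sc = 0 (odd monomials vanish by symmetry):
  i = 0 (even): a_0 · C_{0} = 2 · 1 = 2
  i = 1 (odd): ∫ x^1 ρ_sc = 0 (vanishes)
  i = 2 (even): a_2 · C_{1} = 1 · 1 = 1
  i = 3 (odd): ∫ x^3 ρ_sc = 0 (vanishes)
  i = 4 (even): a_4 · C_{2} = 3 · 2 = 6
  i = 5 (odd): ∫ x^5 ρ_sc = 0 (vanishes)

Summing the contributions: ∫_{−2}^{2} p(x) ρ_sc(x) dx = 2 + 1 + 6 = 9.


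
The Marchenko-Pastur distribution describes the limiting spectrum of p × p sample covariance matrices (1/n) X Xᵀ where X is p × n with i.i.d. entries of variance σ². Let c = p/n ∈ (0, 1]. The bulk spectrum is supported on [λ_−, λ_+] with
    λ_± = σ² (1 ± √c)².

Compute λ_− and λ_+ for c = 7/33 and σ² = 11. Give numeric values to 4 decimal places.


c = 7/33 = 0.212121; √c = 0.460566.
λ_− = σ² (1 − √c)² = 11 · (1 − 0.460566)² = 11 · (0.539434)² = 3.200877.
λ_+ = σ² (1 + √c)² = 11 · (1 + 0.460566)² = 11 · (1.460566)² = 23.465789.

Rounded to 4 decimal places: λ_− ≈ 3.2009, λ_+ ≈ 23.4658.


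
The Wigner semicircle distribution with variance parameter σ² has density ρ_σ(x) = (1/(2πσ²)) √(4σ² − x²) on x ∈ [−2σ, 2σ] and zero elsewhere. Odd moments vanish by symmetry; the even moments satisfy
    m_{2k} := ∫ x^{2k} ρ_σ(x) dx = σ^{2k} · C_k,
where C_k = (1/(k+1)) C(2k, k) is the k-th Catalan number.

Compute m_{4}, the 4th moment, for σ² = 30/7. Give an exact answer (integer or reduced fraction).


By the scaled semicircle moment identity, m_{2k} = σ^{2k} · C_k with k = 2.
C_2 = (1/(k+1)) · C(2k, k) = (1/3) · C(4, 2) = (1/3) · 6 = 2.
σ^{2k} = (σ²)^k = (30/7)^2 = 900/49.

Therefore m_{4} = σ^{4} · C_2 = (900/49) · 2 = 1800/49.


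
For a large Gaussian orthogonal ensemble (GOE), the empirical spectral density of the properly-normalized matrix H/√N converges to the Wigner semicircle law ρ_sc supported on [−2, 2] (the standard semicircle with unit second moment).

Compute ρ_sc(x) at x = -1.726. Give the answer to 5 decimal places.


ρ_sc(x) = (1/(2π)) √(4 − x²). With x = -1.726:
  4 − x² = 4 − (-1.726)² = 4 − 2.979076 = 1.020924.
  √(4 − x²) = 1.010408.
  1/(2π) = 0.159155.
  ρ_sc(-1.726) = 0.159155 · 1.010408 = 0.160811.

Rounded to 5 decimal places: ρ_sc(-1.726) ≈ 0.16081.


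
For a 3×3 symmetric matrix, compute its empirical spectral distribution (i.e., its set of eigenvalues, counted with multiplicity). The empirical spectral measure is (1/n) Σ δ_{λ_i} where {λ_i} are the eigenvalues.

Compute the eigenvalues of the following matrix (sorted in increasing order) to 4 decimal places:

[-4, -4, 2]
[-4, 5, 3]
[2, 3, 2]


Since M is real symmetric, all three eigenvalues are real; they are the roots of det(λI − M) = λ³ − (tr M) λ² + s λ − det M, where s is the sum of the principal 2×2 minors.
tr M = -4 + 5 + 2 = 3.
s = ((-4)·5 − (-4)²) + ((-4)·2 − 2²) + (5·2 − 3²) = -36 + (-12) + 1 = -47.
det M (expand along row 1) = (-4)·1 − (-4)·(-14) + 2·(-22) = -104.
Characteristic polynomial: λ³ − 3λ² − 47λ + 104 = 0.
Substitute λ = y + (tr M)/3 = y + 1.000000 to remove the quadratic term: y³ + p·y + q = 0 with p = s − (tr M)²/3 = -50.000000 and q = −2(tr M)³/27 + (tr M)·s/3 − det M = 55.000000.
Three real roots ⇒ use the trigonometric (Viète) form: r = 2√(−p/3) = 8.164966, φ = arccos(3q/(p·r)) = arccos(-0.404166) = 1.986863 rad.
y_k = r·cos(φ/3 − 2πk/3) for k = 0, 1, 2 gives y = 6.438790, 1.128763, -7.567554.
λ_k = y_k + 1.000000 gives λ = 7.4388, 2.1288, -6.5676 (check: the sum is 3.0000 = tr M).

Eigenvalues sorted in increasing order: [-6.5676, 2.1288, 7.4388].


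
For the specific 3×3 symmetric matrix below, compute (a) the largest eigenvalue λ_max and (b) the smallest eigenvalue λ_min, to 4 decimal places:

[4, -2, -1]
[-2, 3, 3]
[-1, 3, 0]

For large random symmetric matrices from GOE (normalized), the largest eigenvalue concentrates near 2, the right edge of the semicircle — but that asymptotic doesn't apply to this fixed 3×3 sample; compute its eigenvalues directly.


Since M is real symmetric, all three eigenvalues are real; they are the roots of det(λI − M) = λ³ − (tr M) λ² + s λ − det M, where s is the sum of the principal 2×2 minors.
tr M = 4 + 3 + 0 = 7.
s = (4·3 − (-2)²) + (4·0 − (-1)²) + (3·0 − 3²) = 8 + (-1) + (-9) = -2.
det M (expand along row 1) = 4·(-9) − (-2)·3 + (-1)·(-3) = -27.
Characteristic polynomial: λ³ − 7λ² − 2λ + 27 = 0.
Substitute λ = y + (tr M)/3 = y + 2.333333 to remove the quadratic term: y³ + p·y + q = 0 with p = s − (tr M)²/3 = -18.333333 and q = −2(tr M)³/27 + (tr M)·s/3 − det M = -3.074074.
Three real roots ⇒ use the trigonometric (Viète) form: r = 2√(−p/3) = 4.944132, φ = arccos(3q/(p·r)) = arccos(0.101743) = 1.468877 rad.
y_k = r·cos(φ/3 − 2πk/3) for k = 0, 1, 2 gives y = 4.363241, -0.167935, -4.195306.
λ_k = y_k + 2.333333 gives λ = 6.6966, 2.1654, -1.8620 (check: the sum is 7.0000 = tr M).

Hence λ_max = 6.6966 and λ_min = -1.8620.


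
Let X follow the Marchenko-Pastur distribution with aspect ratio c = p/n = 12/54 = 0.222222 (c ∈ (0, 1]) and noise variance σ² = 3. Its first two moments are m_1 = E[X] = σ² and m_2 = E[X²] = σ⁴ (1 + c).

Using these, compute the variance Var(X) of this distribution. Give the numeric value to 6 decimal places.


m_1 = E[X] = σ² = 3, so m_1² = 9.
m_2 = E[X²] = σ⁴ (1 + c) = 9 · (1 + 0.222222) = 9 · 1.222222 = 11.000000.
(Note m_2 − m_1² simplifies to c · σ⁴ = 0.222222 · 9.)

Var(X) = m_2 − m_1² = 11.000000 − 9 = 2.000000.


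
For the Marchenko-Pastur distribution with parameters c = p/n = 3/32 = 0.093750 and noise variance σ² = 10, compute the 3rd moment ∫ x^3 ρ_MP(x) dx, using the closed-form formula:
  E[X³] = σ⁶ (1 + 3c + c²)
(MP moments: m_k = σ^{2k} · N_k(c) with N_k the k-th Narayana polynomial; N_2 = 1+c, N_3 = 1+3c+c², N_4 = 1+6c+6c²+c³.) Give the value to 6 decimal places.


E[X³] = σ⁶ (1 + 3c + c²) (third MP moment). With σ² = 10 (so σ⁶ = 1000) and c = 3/32 = 0.093750: E[X³] = 1000 · (1 + 3·0.093750 + (0.093750)²) = 1000 · 1.290039.

So E[X^3] = 1290.039062.


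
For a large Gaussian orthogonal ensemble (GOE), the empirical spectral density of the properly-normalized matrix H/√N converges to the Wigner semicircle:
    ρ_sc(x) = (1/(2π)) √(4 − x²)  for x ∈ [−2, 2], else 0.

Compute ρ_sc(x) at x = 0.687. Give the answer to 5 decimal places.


ρ_sc(x) = (1/(2π)) √(4 − x²). With x = 0.687:
  4 − x² = 4 − (0.687)² = 4 − 0.471969 = 3.528031.
  √(4 − x²) = 1.878305.
  1/(2π) = 0.159155.
  ρ_sc(0.687) = 0.159155 · 1.878305 = 0.298942.

Rounded to 5 decimal places: ρ_sc(0.687) ≈ 0.29894.


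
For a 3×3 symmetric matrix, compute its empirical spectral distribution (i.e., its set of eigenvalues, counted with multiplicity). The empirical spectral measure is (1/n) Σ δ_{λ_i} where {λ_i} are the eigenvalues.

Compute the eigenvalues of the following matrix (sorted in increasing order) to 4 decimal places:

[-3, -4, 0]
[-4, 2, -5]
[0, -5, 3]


Since M is real symmetric, all three eigenvalues are real; they are the roots of det(λI − M) = λ³ − (tr M) λ² + s λ − det M, where s is the sum of the principal 2×2 minors.
tr M = -3 + 2 + 3 = 2.
s = ((-3)·2 − (-4)²) + ((-3)·3 − 0²) + (2·3 − (-5)²) = -22 + (-9) + (-19) = -50.
det M (expand along row 1) = (-3)·(-19) − (-4)·(-12) + 0·20 = 9.
Characteristic polynomial: λ³ − 2λ² − 50λ − 9 = 0.
Substitute λ = y + (tr M)/3 = y + 0.666667 to remove the quadratic term: y³ + p·y + q = 0 with p = s − (tr M)²/3 = -51.333333 and q = −2(tr M)³/27 + (tr M)·s/3 − det M = -42.925926.
Three real roots ⇒ use the trigonometric (Viète) form: r = 2√(−p/3) = 8.273116, φ = arccos(3q/(p·r)) = arccos(0.303230) = 1.262716 rad.
y_k = r·cos(φ/3 − 2πk/3) for k = 0, 1, 2 gives y = 7.551034, -0.848103, -6.702931.
λ_k = y_k + 0.666667 gives λ = 8.2177, -0.1814, -6.0363 (check: the sum is 2.0000 = tr M).

Eigenvalues sorted in increasing order: [-6.0363, -0.1814, 8.2177].


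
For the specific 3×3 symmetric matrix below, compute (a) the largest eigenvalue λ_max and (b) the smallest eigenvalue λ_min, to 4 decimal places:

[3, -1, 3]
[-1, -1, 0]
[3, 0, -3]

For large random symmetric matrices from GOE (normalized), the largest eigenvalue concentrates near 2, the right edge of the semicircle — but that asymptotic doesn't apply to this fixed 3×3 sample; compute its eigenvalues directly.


Since M is real symmetric, all three eigenvalues are real; they are the roots of det(λI − M) = λ³ − (tr M) λ² + s λ − det M, where s is the sum of the principal 2×2 minors.
tr M = 3 + (-1) + (-3) = -1.
s = (3·(-1) − (-1)²) + (3·(-3) − 3²) + ((-1)·(-3) − 0²) = -4 + (-18) + 3 = -19.
det M (expand along row 1) = 3·3 − (-1)·3 + 3·3 = 21.
Characteristic polynomial: λ³ + λ² − 19λ − 21 = 0.
Substitute λ = y + (tr M)/3 = y − 0.333333 to remove the quadratic term: y³ + p·y + q = 0 with p = s − (tr M)²/3 = -19.333333 and q = −2(tr M)³/27 + (tr M)·s/3 − det M = -14.592593.
Three real roots ⇒ use the trigonometric (Viète) form: r = 2√(−p/3) = 5.077182, φ = arccos(3q/(p·r)) = arccos(0.445989) = 1.108517 rad.
y_k = r·cos(φ/3 − 2πk/3) for k = 0, 1, 2 gives y = 4.734503, -0.779266, -3.955237.
λ_k = y_k − 0.333333 gives λ = 4.4012, -1.1126, -4.2886 (check: the sum is -1.0000 = tr M).

Hence λ_max = 4.4012 and λ_min = -4.2886.


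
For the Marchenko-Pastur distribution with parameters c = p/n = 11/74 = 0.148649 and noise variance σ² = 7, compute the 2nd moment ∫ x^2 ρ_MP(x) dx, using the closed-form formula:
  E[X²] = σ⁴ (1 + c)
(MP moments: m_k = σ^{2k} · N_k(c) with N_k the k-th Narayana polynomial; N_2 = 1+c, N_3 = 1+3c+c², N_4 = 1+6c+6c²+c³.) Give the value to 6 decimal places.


E[X²] = σ⁴ (1 + c) (second MP moment). With σ² = 7 (so σ⁴ = 49) and c = 11/74 = 0.148649: E[X²] = 49 · (1 + 0.148649) = 49 · 1.148649.

So E[X^2] = 56.283784.


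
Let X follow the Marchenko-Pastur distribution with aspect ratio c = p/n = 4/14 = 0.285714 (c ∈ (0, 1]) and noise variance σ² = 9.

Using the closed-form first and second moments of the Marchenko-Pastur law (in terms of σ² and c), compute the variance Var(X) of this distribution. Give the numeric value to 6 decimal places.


Recall the MP moments m_1 = E[X] = σ² and m_2 = E[X²] = σ⁴ (1 + c).
m_1 = E[X] = σ² = 9, so m_1² = 81.
m_2 = E[X²] = σ⁴ (1 + c) = 81 · (1 + 0.285714) = 81 · 1.285714 = 104.142857.
(Note m_2 − m_1² simplifies to c · σ⁴ = 0.285714 · 81.)

Var(X) = m_2 − m_1² = 104.142857 − 81 = 23.142857.


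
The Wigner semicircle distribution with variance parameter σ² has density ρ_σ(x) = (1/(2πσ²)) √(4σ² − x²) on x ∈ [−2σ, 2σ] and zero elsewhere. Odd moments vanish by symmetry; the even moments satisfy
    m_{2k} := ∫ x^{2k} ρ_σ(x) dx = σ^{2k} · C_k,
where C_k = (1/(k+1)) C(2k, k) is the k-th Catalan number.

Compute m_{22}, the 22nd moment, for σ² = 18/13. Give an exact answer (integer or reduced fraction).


By the scaled semicircle moment identity, m_{2k} = σ^{2k} · C_k with k = 11.
C_11 = (1/(k+1)) · C(2k, k) = (1/12) · C(22, 11) = (1/12) · 705432 = 58786.
σ^{2k} = (σ²)^k = (18/13)^11 = 64268410079232/1792160394037.

Therefore m_{22} = σ^{22} · C_11 = (64268410079232/1792160394037) · 58786 = 290621750378287104/137858491849.


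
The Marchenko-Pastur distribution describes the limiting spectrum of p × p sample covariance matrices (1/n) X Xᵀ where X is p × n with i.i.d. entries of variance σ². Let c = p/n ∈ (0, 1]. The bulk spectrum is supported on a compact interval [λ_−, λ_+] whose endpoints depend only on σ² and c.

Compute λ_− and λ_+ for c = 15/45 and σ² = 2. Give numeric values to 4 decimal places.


c = 15/45 = 0.333333; √c = 0.577350.
λ_− = σ² (1 − √c)² = 2 · (1 − 0.577350)² = 2 · (0.422650)² = 0.357266.
λ_+ = σ² (1 + √c)² = 2 · (1 + 0.577350)² = 2 · (1.577350)² = 4.976068.

Rounded to 4 decimal places: λ_− ≈ 0.3573, λ_+ ≈ 4.9761.


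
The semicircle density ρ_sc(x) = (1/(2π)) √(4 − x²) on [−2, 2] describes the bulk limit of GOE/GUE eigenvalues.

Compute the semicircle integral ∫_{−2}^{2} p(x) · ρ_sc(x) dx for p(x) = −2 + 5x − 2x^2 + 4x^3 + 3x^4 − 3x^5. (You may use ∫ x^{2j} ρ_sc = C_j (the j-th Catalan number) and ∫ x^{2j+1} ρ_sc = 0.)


Write p(x) = Σ a_i x^i, split into monomials and integrate each against ρ_sc separately.
Using ∫ x^{2j} ρ_sc = C_j = (1/(j+1)) C(2j, j) (Catalan numbers) and ∫ x^{2j+1} ρ_sc = 0 (odd monomials vanish by symmetry):
  i = 0 (even): a_0 · C_{0} = -2 · 1 = -2
  i = 1 (odd): ∫ x^1 ρ_sc = 0 (vanishes)
  i = 2 (even): a_2 · C_{1} = -2 · 1 = -2
  i = 3 (odd): ∫ x^3 ρ_sc = 0 (vanishes)
  i = 4 (even): a_4 · C_{2} = 3 · 2 = 6
  i = 5 (odd): ∫ x^5 ρ_sc = 0 (vanishes)

Summing the contributions: ∫_{−2}^{2} p(x) ρ_sc(x) dx = (-2) + (-2) + 6 = 2.


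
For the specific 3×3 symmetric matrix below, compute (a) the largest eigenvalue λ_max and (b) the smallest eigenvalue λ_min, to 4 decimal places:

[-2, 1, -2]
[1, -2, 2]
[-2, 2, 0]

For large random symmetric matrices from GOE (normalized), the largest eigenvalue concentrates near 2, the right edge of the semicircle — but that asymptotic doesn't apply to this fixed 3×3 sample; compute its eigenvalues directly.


Since M is real symmetric, all three eigenvalues are real; they are the roots of det(λI − M) = λ³ − (tr M) λ² + s λ − det M, where s is the sum of the principal 2×2 minors.
tr M = -2 + (-2) + 0 = -4.
s = ((-2)·(-2) − 1²) + ((-2)·0 − (-2)²) + ((-2)·0 − 2²) = 3 + (-4) + (-4) = -5.
det M (expand along row 1) = (-2)·(-4) − 1·4 + (-2)·(-2) = 8.
Characteristic polynomial: λ³ + 4λ² − 5λ − 8 = 0.
Substitute λ = y + (tr M)/3 = y − 1.333333 to remove the quadratic term: y³ + p·y + q = 0 with p = s − (tr M)²/3 = -10.333333 and q = −2(tr M)³/27 + (tr M)·s/3 − det M = 3.407407.
Three real roots ⇒ use the trigonometric (Viète) form: r = 2√(−p/3) = 3.711843, φ = arccos(3q/(p·r)) = arccos(-0.266511) = 1.840568 rad.
y_k = r·cos(φ/3 − 2πk/3) for k = 0, 1, 2 gives y = 3.034895, 0.333333, -3.368229.
λ_k = y_k − 1.333333 gives λ = 1.7016, -1.0000, -4.7016 (check: the sum is -4.0000 = tr M).

Hence λ_max = 1.7016 and λ_min = -4.7016.


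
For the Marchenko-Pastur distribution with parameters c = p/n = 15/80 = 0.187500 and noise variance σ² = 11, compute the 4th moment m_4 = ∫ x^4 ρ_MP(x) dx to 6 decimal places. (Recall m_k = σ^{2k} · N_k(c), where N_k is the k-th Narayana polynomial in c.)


E[X⁴] = σ⁸ (1 + 6c + 6c² + c³) (fourth MP moment). With σ² = 11 (so σ⁸ = 14641) and c = 15/80 = 0.187500: E[X⁴] = 14641 · (1 + 6·0.187500 + 6·(0.187500)² + (0.187500)³) = 14641 · 2.342529.

So E[X^4] = 34296.971436.


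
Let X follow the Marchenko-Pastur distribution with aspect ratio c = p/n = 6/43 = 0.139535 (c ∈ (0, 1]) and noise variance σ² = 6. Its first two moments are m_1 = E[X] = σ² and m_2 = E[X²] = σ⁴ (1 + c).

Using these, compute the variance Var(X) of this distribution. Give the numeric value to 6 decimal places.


m_1 = E[X] = σ² = 6, so m_1² = 36.
m_2 = E[X²] = σ⁴ (1 + c) = 36 · (1 + 0.139535) = 36 · 1.139535 = 41.023256.
(Note m_2 − m_1² simplifies to c · σ⁴ = 0.139535 · 36.)

Var(X) = m_2 − m_1² = 41.023256 − 36 = 5.023256.


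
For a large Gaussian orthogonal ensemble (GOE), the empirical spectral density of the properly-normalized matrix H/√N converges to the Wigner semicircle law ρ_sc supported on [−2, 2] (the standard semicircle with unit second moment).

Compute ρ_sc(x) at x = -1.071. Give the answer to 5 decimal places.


ρ_sc(x) = (1/(2π)) √(4 − x²). With x = -1.071:
  4 − x² = 4 − (-1.071)² = 4 − 1.147041 = 2.852959.
  √(4 − x²) = 1.689070.
  1/(2π) = 0.159155.
  ρ_sc(-1.071) = 0.159155 · 1.689070 = 0.268824.

Rounded to 5 decimal places: ρ_sc(-1.071) ≈ 0.26882.


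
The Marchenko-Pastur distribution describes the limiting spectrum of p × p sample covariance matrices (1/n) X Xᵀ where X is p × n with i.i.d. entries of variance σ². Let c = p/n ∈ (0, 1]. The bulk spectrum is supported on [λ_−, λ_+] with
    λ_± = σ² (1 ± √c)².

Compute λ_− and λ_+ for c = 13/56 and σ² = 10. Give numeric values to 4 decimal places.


c = 13/56 = 0.232143; √c = 0.481812.
λ_− = σ² (1 − √c)² = 10 · (1 − 0.481812)² = 10 · (0.518188)² = 2.685187.
λ_+ = σ² (1 + √c)² = 10 · (1 + 0.481812)² = 10 · (1.481812)² = 21.957670.

Rounded to 4 decimal places: λ_− ≈ 2.6852, λ_+ ≈ 21.9577.


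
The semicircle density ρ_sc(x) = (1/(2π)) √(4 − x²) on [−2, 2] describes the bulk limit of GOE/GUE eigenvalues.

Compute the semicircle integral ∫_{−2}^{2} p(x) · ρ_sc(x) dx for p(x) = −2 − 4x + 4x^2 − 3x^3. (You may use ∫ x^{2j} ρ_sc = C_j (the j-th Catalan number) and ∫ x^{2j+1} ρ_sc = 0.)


Write p(x) = Σ a_i x^i, split into monomials and integrate each against ρ_sc separately.
Using ∫ x^{2j} ρ_sc = C_j = (1/(j+1)) C(2j, j) (Catalan numbers) and ∫ x^{2j+1} ρ_sc = 0 (odd monomials vanish by symmetry):
  i = 0 (even): a_0 · C_{0} = -2 · 1 = -2
  i = 1 (odd): ∫ x^1 ρ_sc = 0 (vanishes)
  i = 2 (even): a_2 · C_{1} = 4 · 1 = 4
  i = 3 (odd): ∫ x^3 ρ_sc = 0 (vanishes)

Summing the contributions: ∫_{−2}^{2} p(x) ρ_sc(x) dx = (-2) + 4 = 2.


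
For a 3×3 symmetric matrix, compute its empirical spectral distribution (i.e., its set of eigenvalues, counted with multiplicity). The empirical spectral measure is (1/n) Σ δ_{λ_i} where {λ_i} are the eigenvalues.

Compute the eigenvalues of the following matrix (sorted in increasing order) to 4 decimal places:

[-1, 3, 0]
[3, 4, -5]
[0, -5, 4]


Since M is real symmetric, all three eigenvalues are real; they are the roots of det(λI − M) = λ³ − (tr M) λ² + s λ − det M, where s is the sum of the principal 2×2 minors.
tr M = -1 + 4 + 4 = 7.
s = ((-1)·4 − 3²) + ((-1)·4 − 0²) + (4·4 − (-5)²) = -13 + (-4) + (-9) = -26.
det M (expand along row 1) = (-1)·(-9) − 3·12 + 0·(-15) = -27.
Characteristic polynomial: λ³ − 7λ² − 26λ + 27 = 0.
Substitute λ = y + (tr M)/3 = y + 2.333333 to remove the quadratic term: y³ + p·y + q = 0 with p = s − (tr M)²/3 = -42.333333 and q = −2(tr M)³/27 + (tr M)·s/3 − det M = -59.074074.
Three real roots ⇒ use the trigonometric (Viète) form: r = 2√(−p/3) = 7.512952, φ = arccos(3q/(p·r)) = arccos(0.557218) = 0.979765 rad.
y_k = r·cos(φ/3 − 2πk/3) for k = 0, 1, 2 gives y = 7.115835, -1.470575, -5.645261.
λ_k = y_k + 2.333333 gives λ = 9.4492, 0.8628, -3.3119 (check: the sum is 7.0000 = tr M).

Eigenvalues sorted in increasing order: [-3.3119, 0.8628, 9.4492].


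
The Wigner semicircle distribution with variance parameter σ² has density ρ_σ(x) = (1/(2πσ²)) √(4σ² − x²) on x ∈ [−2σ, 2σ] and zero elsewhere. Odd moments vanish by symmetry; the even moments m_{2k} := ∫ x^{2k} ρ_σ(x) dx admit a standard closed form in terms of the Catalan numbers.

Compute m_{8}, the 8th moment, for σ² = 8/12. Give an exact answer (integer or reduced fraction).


By the scaled semicircle moment identity, m_{2k} = σ^{2k} · C_k with k = 4.
C_4 = (1/(k+1)) · C(2k, k) = (1/5) · C(8, 4) = (1/5) · 70 = 14.
σ^{2k} = (σ²)^k = (8/12)^4 = 16/81.

Therefore m_{8} = σ^{8} · C_4 = (16/81) · 14 = 224/81.


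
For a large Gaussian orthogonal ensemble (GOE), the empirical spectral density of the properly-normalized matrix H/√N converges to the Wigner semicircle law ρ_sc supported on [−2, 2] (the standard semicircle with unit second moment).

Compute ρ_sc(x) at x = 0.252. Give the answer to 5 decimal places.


ρ_sc(x) = (1/(2π)) √(4 − x²). With x = 0.252:
  4 − x² = 4 − (0.252)² = 4 − 0.063504 = 3.936496.
  √(4 − x²) = 1.984060.
  1/(2π) = 0.159155.
  ρ_sc(0.252) = 0.159155 · 1.984060 = 0.315773.

Rounded to 5 decimal places: ρ_sc(0.252) ≈ 0.31577.


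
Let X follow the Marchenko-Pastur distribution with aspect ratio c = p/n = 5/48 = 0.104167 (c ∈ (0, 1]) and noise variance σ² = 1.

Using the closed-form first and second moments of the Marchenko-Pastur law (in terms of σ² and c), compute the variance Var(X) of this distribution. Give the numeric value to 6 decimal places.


Recall the MP moments m_1 = E[X] = σ² and m_2 = E[X²] = σ⁴ (1 + c).
m_1 = E[X] = σ² = 1, so m_1² = 1.
m_2 = E[X²] = σ⁴ (1 + c) = 1 · (1 + 0.104167) = 1 · 1.104167 = 1.104167.
(Note m_2 − m_1² simplifies to c · σ⁴ = 0.104167 · 1.)

Var(X) = m_2 − m_1² = 1.104167 − 1 = 0.104167.


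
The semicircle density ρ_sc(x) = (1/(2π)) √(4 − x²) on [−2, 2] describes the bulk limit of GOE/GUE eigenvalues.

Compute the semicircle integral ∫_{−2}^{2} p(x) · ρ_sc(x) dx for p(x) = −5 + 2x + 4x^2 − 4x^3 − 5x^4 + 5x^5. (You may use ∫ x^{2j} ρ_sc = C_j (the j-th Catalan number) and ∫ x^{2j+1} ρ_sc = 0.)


Write p(x) = Σ a_i x^i, split into monomials and integrate each against ρ_sc separately.
Using ∫ x^{2j} ρ_sc = C_j = (1/(j+1)) C(2j, j) (Catalan numbers) and ∫ x^{2j+1} ρ_sc = 0 (odd monomials vanish by symmetry):
  i = 0 (even): a_0 · C_{0} = -5 · 1 = -5
  i = 1 (odd): ∫ x^1 ρ_sc = 0 (vanishes)
  i = 2 (even): a_2 · C_{1} = 4 · 1 = 4
  i = 3 (odd): ∫ x^3 ρ_sc = 0 (vanishes)
  i = 4 (even): a_4 · C_{2} = -5 · 2 = -10
  i = 5 (odd): ∫ x^5 ρ_sc = 0 (vanishes)

Summing the contributions: ∫_{−2}^{2} p(x) ρ_sc(x) dx = (-5) + 4 + (-10) = -11.


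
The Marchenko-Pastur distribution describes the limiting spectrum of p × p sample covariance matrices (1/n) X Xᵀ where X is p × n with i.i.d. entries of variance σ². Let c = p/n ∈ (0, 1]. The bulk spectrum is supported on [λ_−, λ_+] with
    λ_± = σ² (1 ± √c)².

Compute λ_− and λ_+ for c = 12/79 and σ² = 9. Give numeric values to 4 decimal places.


c = 12/79 = 0.151899; √c = 0.389742.
λ_− = σ² (1 − √c)² = 9 · (1 − 0.389742)² = 9 · (0.610258)² = 3.351735.
λ_+ = σ² (1 + √c)² = 9 · (1 + 0.389742)² = 9 · (1.389742)² = 17.382442.

Rounded to 4 decimal places: λ_− ≈ 3.3517, λ_+ ≈ 17.3824.


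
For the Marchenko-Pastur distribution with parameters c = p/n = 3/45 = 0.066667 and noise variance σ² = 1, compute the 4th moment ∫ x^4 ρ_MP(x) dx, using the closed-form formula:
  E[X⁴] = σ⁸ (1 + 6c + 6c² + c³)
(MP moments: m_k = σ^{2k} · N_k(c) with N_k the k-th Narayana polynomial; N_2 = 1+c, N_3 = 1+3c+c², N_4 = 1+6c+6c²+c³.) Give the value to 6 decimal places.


E[X⁴] = σ⁸ (1 + 6c + 6c² + c³) (fourth MP moment). With σ² = 1 (so σ⁸ = 1) and c = 3/45 = 0.066667: E[X⁴] = 1 · (1 + 6·0.066667 + 6·(0.066667)² + (0.066667)³) = 1 · 1.426963.

So E[X^4] = 1.426963.


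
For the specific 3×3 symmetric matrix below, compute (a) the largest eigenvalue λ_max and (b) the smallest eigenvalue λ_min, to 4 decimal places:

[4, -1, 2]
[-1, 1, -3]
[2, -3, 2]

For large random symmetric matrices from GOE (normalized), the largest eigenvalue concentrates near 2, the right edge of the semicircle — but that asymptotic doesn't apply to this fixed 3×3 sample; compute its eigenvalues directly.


Since M is real symmetric, all three eigenvalues are real; they are the roots of det(λI − M) = λ³ − (tr M) λ² + s λ − det M, where s is the sum of the principal 2×2 minors.
tr M = 4 + 1 + 2 = 7.
s = (4·1 − (-1)²) + (4·2 − 2²) + (1·2 − (-3)²) = 3 + 4 + (-7) = 0.
det M (expand along row 1) = 4·(-7) − (-1)·4 + 2·1 = -22.
Characteristic polynomial: λ³ − 7λ² + 22 = 0.
Substitute λ = y + (tr M)/3 = y + 2.333333 to remove the quadratic term: y³ + p·y + q = 0 with p = s − (tr M)²/3 = -16.333333 and q = −2(tr M)³/27 + (tr M)·s/3 − det M = -3.407407.
Three real roots ⇒ use the trigonometric (Viète) form: r = 2√(−p/3) = 4.666667, φ = arccos(3q/(p·r)) = arccos(0.134111) = 1.436280 rad.
y_k = r·cos(φ/3 − 2πk/3) for k = 0, 1, 2 gives y = 4.141978, -0.209177, -3.932801.
λ_k = y_k + 2.333333 gives λ = 6.4753, 2.1242, -1.5995 (check: the sum is 7.0000 = tr M).

Hence λ_max = 6.4753 and λ_min = -1.5995.


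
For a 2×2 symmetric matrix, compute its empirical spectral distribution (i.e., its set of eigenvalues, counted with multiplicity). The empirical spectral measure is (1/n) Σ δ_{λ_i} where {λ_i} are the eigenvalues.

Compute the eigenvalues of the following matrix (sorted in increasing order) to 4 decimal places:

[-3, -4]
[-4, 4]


Since M is real symmetric, both eigenvalues are real; they are the roots of det(λI − M) = λ² − (tr M) λ + det M.
tr M = -3 + 4 = 1.
det M = (-3)·4 − (-4)² = -12 − 16 = -28.
Characteristic polynomial: λ² − λ − 28 = 0.
Discriminant Δ = (tr M)² − 4·det M = 1 − (-112) = 113; √Δ = 10.630146.
λ = (tr M ± √Δ)/2 = (1 ± 10.630146)/2, giving (tr M − √Δ)/2 = -4.8151 and (tr M + √Δ)/2 = 5.8151.

Eigenvalues sorted in increasing order: [-4.8151, 5.8151].


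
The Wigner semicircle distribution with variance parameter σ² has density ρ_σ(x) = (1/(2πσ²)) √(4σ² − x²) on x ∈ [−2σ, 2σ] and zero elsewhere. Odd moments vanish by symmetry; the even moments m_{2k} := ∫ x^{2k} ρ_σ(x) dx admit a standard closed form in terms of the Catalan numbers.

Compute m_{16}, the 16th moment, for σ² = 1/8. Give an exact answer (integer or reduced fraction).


By the scaled semicircle moment identity, m_{2k} = σ^{2k} · C_k with k = 8.
C_8 = (1/(k+1)) · C(2k, k) = (1/9) · C(16, 8) = (1/9) · 12870 = 1430.
σ^{2k} = (σ²)^k = (1/8)^8 = 1/16777216.

Therefore m_{16} = σ^{16} · C_8 = (1/16777216) · 1430 = 715/8388608.


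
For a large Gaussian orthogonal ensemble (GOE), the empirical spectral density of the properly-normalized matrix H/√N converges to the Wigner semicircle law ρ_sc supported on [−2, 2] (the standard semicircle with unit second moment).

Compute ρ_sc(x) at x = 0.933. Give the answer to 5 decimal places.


ρ_sc(x) = (1/(2π)) √(4 − x²). With x = 0.933:
  4 − x² = 4 − (0.933)² = 4 − 0.870489 = 3.129511.
  √(4 − x²) = 1.769042.
  1/(2π) = 0.159155.
  ρ_sc(0.933) = 0.159155 · 1.769042 = 0.281552.

Rounded to 5 decimal places: ρ_sc(0.933) ≈ 0.28155.


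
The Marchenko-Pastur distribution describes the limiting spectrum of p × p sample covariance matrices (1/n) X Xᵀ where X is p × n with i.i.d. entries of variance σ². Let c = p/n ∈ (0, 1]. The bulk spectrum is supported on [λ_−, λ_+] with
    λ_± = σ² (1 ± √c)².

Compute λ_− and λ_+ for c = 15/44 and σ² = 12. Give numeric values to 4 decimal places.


c = 15/44 = 0.340909; √c = 0.583874.
λ_− = σ² (1 − √c)² = 12 · (1 − 0.583874)² = 12 · (0.416126)² = 2.077928.
λ_+ = σ² (1 + √c)² = 12 · (1 + 0.583874)² = 12 · (1.583874)² = 30.103890.

Rounded to 4 decimal places: λ_− ≈ 2.0779, λ_+ ≈ 30.1039.


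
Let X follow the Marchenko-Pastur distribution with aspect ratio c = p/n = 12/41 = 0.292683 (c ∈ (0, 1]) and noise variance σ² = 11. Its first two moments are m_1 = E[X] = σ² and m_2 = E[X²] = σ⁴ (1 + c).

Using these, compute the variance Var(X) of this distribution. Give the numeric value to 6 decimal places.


m_1 = E[X] = σ² = 11, so m_1² = 121.
m_2 = E[X²] = σ⁴ (1 + c) = 121 · (1 + 0.292683) = 121 · 1.292683 = 156.414634.
(Note m_2 − m_1² simplifies to c · σ⁴ = 0.292683 · 121.)

Var(X) = m_2 − m_1² = 156.414634 − 121 = 35.414634.


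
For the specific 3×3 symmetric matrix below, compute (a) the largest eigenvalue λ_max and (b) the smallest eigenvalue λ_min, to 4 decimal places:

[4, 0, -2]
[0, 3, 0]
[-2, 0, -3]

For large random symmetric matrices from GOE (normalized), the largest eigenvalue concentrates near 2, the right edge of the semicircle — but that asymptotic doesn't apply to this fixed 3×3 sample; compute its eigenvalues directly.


Since M is real symmetric, all three eigenvalues are real; they are the roots of det(λI − M) = λ³ − (tr M) λ² + s λ − det M, where s is the sum of the principal 2×2 minors.
tr M = 4 + 3 + (-3) = 4.
s = (4·3 − 0²) + (4·(-3) − (-2)²) + (3·(-3) − 0²) = 12 + (-16) + (-9) = -13.
det M (expand along row 1) = 4·(-9) − 0·0 + (-2)·6 = -48.
Characteristic polynomial: λ³ − 4λ² − 13λ + 48 = 0.
Substitute λ = y + (tr M)/3 = y + 1.333333 to remove the quadratic term: y³ + p·y + q = 0 with p = s − (tr M)²/3 = -18.333333 and q = −2(tr M)³/27 + (tr M)·s/3 − det M = 25.925926.
Three real roots ⇒ use the trigonometric (Viète) form: r = 2√(−p/3) = 4.944132, φ = arccos(3q/(p·r)) = arccos(-0.858073) = 2.602301 rad.
y_k = r·cos(φ/3 − 2πk/3) for k = 0, 1, 2 gives y = 3.197796, 1.666667, -4.864462.
λ_k = y_k + 1.333333 gives λ = 4.5311, 3.0000, -3.5311 (check: the sum is 4.0000 = tr M).

Hence λ_max = 4.5311 and λ_min = -3.5311.
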